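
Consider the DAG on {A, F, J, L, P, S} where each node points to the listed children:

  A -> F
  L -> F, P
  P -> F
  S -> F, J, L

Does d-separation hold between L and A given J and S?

Yes

3 paths connect L and A; each must be blocked for d-separation to hold:
Path 1: L → P → F ← A
  F is a collider here and neither F nor any of its descendants is conditioned on, so the collider stays closed — the path is blocked at F.
Path 2: L ← S → F ← A
  S is a fork here and S is conditioned on, so the path is blocked at S.
Path 3: L → F ← A
  F is a collider here and neither F nor any of its descendants is conditioned on, so the collider stays closed — the path is blocked at F.
All paths are blocked; L ⊥ A | {J, S} holds.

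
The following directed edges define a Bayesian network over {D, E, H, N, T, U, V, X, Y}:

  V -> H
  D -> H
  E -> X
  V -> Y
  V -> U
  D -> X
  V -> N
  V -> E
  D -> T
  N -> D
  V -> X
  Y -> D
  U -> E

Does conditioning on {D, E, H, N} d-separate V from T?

There are 6 undirected paths between V and T; checking each against the conditioning set {D, E, H, N}:
Path 1: V → Y → D → T
  D is a chain here and D is conditioned on, so the path is blocked at D.
Path 2: V → X ← D → T
  X is a collider here and neither X nor any of its descendants is conditioned on, so the collider stays closed — the path is blocked at X.
Path 3: V → H ← D → T
  D is a fork here and D is conditioned on, so the path is blocked at D.
Path 4: V → E → X ← D → T
  E is a chain here and E is conditioned on, so the path is blocked at E.
Path 5: V → U → E → X ← D → T
  E is a chain here and E is conditioned on, so the path is blocked at E.
Path 6: V → N → D → T
  N is a chain here and N is conditioned on, so the path is blocked at N.
All paths are blocked; V ⊥ T | {D, E, H, N} holds.

Yes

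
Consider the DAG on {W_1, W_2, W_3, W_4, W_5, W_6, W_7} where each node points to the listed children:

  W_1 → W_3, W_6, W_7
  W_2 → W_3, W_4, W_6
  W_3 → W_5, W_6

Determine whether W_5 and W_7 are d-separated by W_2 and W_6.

No

There are 3 undirected paths between W_5 and W_7; checking each against the conditioning set {W_2, W_6}:
Path 1: W_5 ← W_3 ← W_2 → W_6 ← W_1 → W_7
  W_2 is a fork here and W_2 is conditioned on, so the path is blocked at W_2.
Path 2: W_5 ← W_3 ← W_1 → W_7
  W_3 is a chain and W_3 is not conditioned on; W_1 is a fork and W_1 is not conditioned on — no node blocks this path, so it is active.
Path 3: W_5 ← W_3 → W_6 ← W_1 → W_7
  W_3 is a fork and W_3 is not conditioned on; W_6 is a collider and W_6 is conditioned on, which opens it; W_1 is a fork and W_1 is not conditioned on — no node blocks this path, so it is active.
At least one path is unblocked, so d-separation fails.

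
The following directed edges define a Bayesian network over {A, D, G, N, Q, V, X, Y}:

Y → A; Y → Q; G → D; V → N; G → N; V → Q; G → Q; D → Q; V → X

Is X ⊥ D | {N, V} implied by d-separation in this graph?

Yes

4 paths connect X and D; each must be blocked for d-separation to hold:
Path 1: X ← V → Q ← D
  V is a fork here and V is conditioned on, so the path is blocked at V.
Path 2: X ← V → Q ← G → D
  V is a fork here and V is conditioned on, so the path is blocked at V.
Path 3: X ← V → N ← G → Q ← D
  V is a fork here and V is conditioned on, so the path is blocked at V.
Path 4: X ← V → N ← G → D
  V is a fork here and V is conditioned on, so the path is blocked at V.
All paths are blocked; X ⊥ D | {N, V} holds.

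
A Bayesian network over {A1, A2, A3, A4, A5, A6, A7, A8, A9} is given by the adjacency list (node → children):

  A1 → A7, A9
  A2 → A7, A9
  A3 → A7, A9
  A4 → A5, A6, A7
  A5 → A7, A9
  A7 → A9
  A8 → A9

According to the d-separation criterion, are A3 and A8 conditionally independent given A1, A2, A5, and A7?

There are 6 undirected paths between A3 and A8; checking each against the conditioning set {A1, A2, A5, A7}:
Path 1: A3 → A7 ← A2 → A9 ← A8
  A2 is a fork here and A2 is conditioned on, so the path is blocked at A2.
Path 2: A3 → A7 ← A5 → A9 ← A8
  A5 is a fork here and A5 is conditioned on, so the path is blocked at A5.
Path 3: A3 → A7 ← A4 → A5 → A9 ← A8
  A5 is a chain here and A5 is conditioned on, so the path is blocked at A5.
Path 4: A3 → A7 → A9 ← A8
  A7 is a chain here and A7 is conditioned on, so the path is blocked at A7.
Path 5: A3 → A7 ← A1 → A9 ← A8
  A1 is a fork here and A1 is conditioned on, so the path is blocked at A1.
Path 6: A3 → A9 ← A8
  A9 is a collider here and neither A9 nor any of its descendants is conditioned on, so the collider stays closed — the path is blocked at A9.
Every path is blocked, so A3 and A8 are d-separated given {A1, A2, A5, A7}.

Yes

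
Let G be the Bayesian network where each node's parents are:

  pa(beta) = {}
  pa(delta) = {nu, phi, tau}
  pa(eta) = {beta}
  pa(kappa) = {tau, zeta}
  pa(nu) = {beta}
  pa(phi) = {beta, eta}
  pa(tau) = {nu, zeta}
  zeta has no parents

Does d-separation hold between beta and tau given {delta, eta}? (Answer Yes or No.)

Enumerating the 6 paths from beta to tau and testing each for blocking by {delta, eta}:
Path 1: beta → phi → delta ← tau
  phi is a chain and phi is not conditioned on; delta is a collider and delta is conditioned on, which opens it — no node blocks this path, so it is active.
Path 2: beta → phi → delta ← nu → tau
  phi is a chain and phi is not conditioned on; delta is a collider and delta is conditioned on, which opens it; nu is a fork and nu is not conditioned on — no node blocks this path, so it is active.
Path 3: beta → nu → delta ← tau
  nu is a chain and nu is not conditioned on; delta is a collider and delta is conditioned on, which opens it — no node blocks this path, so it is active.
Path 4: beta → nu → tau
  nu is a chain and nu is not conditioned on — no node blocks this path, so it is active.
Path 5: beta → eta → phi → delta ← tau
  eta is a chain here and eta is conditioned on, so the path is blocked at eta.
Path 6: beta → eta → phi → delta ← nu → tau
  eta is a chain here and eta is conditioned on, so the path is blocked at eta.
At least one path is unblocked, so d-separation fails.

No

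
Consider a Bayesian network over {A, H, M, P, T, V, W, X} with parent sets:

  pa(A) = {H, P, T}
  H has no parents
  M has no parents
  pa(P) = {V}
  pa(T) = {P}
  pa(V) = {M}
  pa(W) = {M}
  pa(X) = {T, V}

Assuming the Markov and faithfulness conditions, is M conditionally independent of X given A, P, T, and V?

Yes

Enumerating the 3 paths from M to X and testing each for blocking by {A, P, T, V}:
Path 1: M → V → P → A ← T → X
  V is a chain here and V is conditioned on, so the path is blocked at V.
Path 2: M → V → P → T → X
  V is a chain here and V is conditioned on, so the path is blocked at V.
Path 3: M → V → X
  V is a chain here and V is conditioned on, so the path is blocked at V.
All paths are blocked; M ⊥ X | {A, P, T, V} holds.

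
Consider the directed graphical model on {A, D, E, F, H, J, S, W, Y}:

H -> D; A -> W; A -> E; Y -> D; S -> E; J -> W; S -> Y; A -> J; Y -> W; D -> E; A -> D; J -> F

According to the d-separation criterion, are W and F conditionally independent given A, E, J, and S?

Yes

Enumerating the 6 paths from W to F and testing each for blocking by {A, E, J, S}:
Path 1: W ← Y → D → E ← A → J → F
  A is a fork here and A is conditioned on, so the path is blocked at A.
Path 2: W ← Y → D ← A → J → F
  A is a fork here and A is conditioned on, so the path is blocked at A.
Path 3: W ← Y ← S → E ← D ← A → J → F
  S is a fork here and S is conditioned on, so the path is blocked at S.
Path 4: W ← Y ← S → E ← A → J → F
  S is a fork here and S is conditioned on, so the path is blocked at S.
Path 5: W ← J → F
  J is a fork here and J is conditioned on, so the path is blocked at J.
Path 6: W ← A → J → F
  A is a fork here and A is conditioned on, so the path is blocked at A.
Every path is blocked, so W and F are d-separated given {A, E, J, S}.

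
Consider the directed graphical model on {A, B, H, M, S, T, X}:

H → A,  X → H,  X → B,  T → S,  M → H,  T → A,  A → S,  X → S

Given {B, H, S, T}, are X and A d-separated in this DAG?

3 paths connect X and A; each must be blocked for d-separation to hold:
  1. X → S ← A — S:collider[open] ⇒ active
  2. X → S ← T → A — S:collider[open]; T:fork[blocks] ⇒ blocked
  3. X → H → A — H:chain[blocks] ⇒ blocked
At least one path is unblocked, so d-separation fails.

No — X and A are not d-separated given {B, H, S, T}.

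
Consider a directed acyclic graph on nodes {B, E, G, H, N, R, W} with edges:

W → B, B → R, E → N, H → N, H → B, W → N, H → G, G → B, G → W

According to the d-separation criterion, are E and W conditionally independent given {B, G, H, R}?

Yes

There are 5 undirected paths between E and W; checking each against the conditioning set {B, G, H, R}:
Path 1: E → N ← W
  N is a collider here and neither N nor any of its descendants is conditioned on, so the collider stays closed — the path is blocked at N.
Path 2: E → N ← H → B ← W
  N is a collider here and neither N nor any of its descendants is conditioned on, so the collider stays closed — the path is blocked at N.
Path 3: E → N ← H → B ← G → W
  N is a collider here and neither N nor any of its descendants is conditioned on, so the collider stays closed — the path is blocked at N.
Path 4: E → N ← H → G → W
  N is a collider here and neither N nor any of its descendants is conditioned on, so the collider stays closed — the path is blocked at N.
Path 5: E → N ← H → G → B ← W
  N is a collider here and neither N nor any of its descendants is conditioned on, so the collider stays closed — the path is blocked at N.
Every path is blocked, so E and W are d-separated given {B, G, H, R}.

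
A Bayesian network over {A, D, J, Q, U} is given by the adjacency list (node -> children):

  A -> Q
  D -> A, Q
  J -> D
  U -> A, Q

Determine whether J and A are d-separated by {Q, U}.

No

We examine all 3 paths between J and A:
  1. J → D → A — D:chain[open] ⇒ active
  2. J → D → Q ← A — D:chain[open]; Q:collider[open] ⇒ active
  3. J → D → Q ← U → A — D:chain[open]; Q:collider[open]; U:fork[blocks] ⇒ blocked
Since the path J → D → A is active, J and A are not d-separated given {Q, U}.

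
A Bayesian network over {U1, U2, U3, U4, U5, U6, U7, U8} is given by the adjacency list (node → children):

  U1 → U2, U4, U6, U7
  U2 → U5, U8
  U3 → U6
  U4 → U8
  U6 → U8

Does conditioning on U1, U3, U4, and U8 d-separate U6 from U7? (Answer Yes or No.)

We examine all 3 paths between U6 and U7:
Path 1: U6 → U8 ← U4 ← U1 → U7
  U4 is a chain here and U4 is conditioned on, so the path is blocked at U4.
Path 2: U6 → U8 ← U2 ← U1 → U7
  U1 is a fork here and U1 is conditioned on, so the path is blocked at U1.
Path 3: U6 ← U1 → U7
  U1 is a fork here and U1 is conditioned on, so the path is blocked at U1.
Since every path is blocked, d-separation holds.

Yes — U6 and U7 are d-separated given {U1, U3, U4, U8}.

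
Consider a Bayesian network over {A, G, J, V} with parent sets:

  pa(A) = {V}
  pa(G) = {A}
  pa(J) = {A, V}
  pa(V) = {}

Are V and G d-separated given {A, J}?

Yes

There are 2 undirected paths between V and G; checking each against the conditioning set {A, J}:
Path 1: V → J ← A → G
  A is a fork here and A is conditioned on, so the path is blocked at A.
Path 2: V → A → G
  A is a chain here and A is conditioned on, so the path is blocked at A.
Every path is blocked, so V and G are d-separated given {A, J}.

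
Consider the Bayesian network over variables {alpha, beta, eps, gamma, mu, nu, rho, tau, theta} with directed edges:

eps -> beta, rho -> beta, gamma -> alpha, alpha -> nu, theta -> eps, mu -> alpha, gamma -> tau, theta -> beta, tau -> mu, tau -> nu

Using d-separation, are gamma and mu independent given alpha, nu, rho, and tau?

4 paths connect gamma and mu; each must be blocked for d-separation to hold:
Path 1: gamma → alpha → nu ← tau → mu
  alpha is a chain here and alpha is conditioned on, so the path is blocked at alpha.
Path 2: gamma → alpha ← mu
  alpha is a collider and alpha is conditioned on, which opens it — no node blocks this path, so it is active.
Path 3: gamma → tau → nu ← alpha ← mu
  tau is a chain here and tau is conditioned on, so the path is blocked at tau.
Path 4: gamma → tau → mu
  tau is a chain here and tau is conditioned on, so the path is blocked at tau.
At least one path is unblocked, so d-separation fails.

No — gamma and mu are not d-separated given {alpha, nu, rho, tau}.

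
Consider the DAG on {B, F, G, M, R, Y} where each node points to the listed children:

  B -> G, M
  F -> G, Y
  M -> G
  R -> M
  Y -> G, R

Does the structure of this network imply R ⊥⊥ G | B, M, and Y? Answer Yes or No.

Yes — R and G are d-separated given {B, M, Y}.

Enumerating the 4 paths from R to G and testing each for blocking by {B, M, Y}:
  1. R → M → G — M:chain[blocks] ⇒ blocked
  2. R → M ← B → G — M:collider[open]; B:fork[blocks] ⇒ blocked
  3. R ← Y ← F → G — Y:chain[blocks]; F:fork[open] ⇒ blocked
  4. R ← Y → G — Y:fork[blocks] ⇒ blocked
All paths are blocked; R ⊥ G | {B, M, Y} holds.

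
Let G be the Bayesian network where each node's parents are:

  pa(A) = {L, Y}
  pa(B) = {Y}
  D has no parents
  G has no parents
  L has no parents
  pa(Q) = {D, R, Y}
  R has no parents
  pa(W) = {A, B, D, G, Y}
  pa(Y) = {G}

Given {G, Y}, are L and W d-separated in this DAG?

No

We examine all 5 paths between L and W:
Path 1: L → A → W
  A is a chain and A is not conditioned on — no node blocks this path, so it is active.
Path 2: L → A ← Y → B → W
  A is a collider here and neither A nor any of its descendants is conditioned on, so the collider stays closed — the path is blocked at A.
Path 3: L → A ← Y → W
  A is a collider here and neither A nor any of its descendants is conditioned on, so the collider stays closed — the path is blocked at A.
Path 4: L → A ← Y → Q ← D → W
  A is a collider here and neither A nor any of its descendants is conditioned on, so the collider stays closed — the path is blocked at A.
Path 5: L → A ← Y ← G → W
  A is a collider here and neither A nor any of its descendants is conditioned on, so the collider stays closed — the path is blocked at A.
Since the path L → A → W is active, L and W are not d-separated given {G, Y}.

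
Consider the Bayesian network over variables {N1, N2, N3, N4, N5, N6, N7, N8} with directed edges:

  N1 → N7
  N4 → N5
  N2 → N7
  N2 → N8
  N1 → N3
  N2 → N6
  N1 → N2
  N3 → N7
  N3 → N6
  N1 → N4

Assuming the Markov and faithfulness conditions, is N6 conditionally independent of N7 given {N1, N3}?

No

Enumerating the 6 paths from N6 to N7 and testing each for blocking by {N1, N3}:
  1. N6 ← N2 ← N1 → N7 — N2:chain[open]; N1:fork[blocks] ⇒ blocked
  2. N6 ← N2 ← N1 → N3 → N7 — N2:chain[open]; N1:fork[blocks]; N3:chain[blocks] ⇒ blocked
  3. N6 ← N2 → N7 — N2:fork[open] ⇒ active
  4. N6 ← N3 ← N1 → N2 → N7 — N3:chain[blocks]; N1:fork[blocks]; N2:chain[open] ⇒ blocked
  5. N6 ← N3 ← N1 → N7 — N3:chain[blocks]; N1:fork[blocks] ⇒ blocked
  6. N6 ← N3 → N7 — N3:fork[blocks] ⇒ blocked
Because an active path exists, N6 and N7 are not d-separated.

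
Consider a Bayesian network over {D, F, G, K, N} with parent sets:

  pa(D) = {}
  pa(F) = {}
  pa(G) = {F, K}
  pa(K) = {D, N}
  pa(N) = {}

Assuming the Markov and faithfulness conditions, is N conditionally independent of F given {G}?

No — N and F are not d-separated given {G}.

Only one path connects N and F:
Path 1: N → K → G ← F
  K is a chain and K is not conditioned on; G is a collider and G is conditioned on, which opens it — no node blocks this path, so it is active.
At least one path is unblocked, so d-separation fails.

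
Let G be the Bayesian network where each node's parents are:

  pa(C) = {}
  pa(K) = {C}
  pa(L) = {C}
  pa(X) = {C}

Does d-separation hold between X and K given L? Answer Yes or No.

No

There is one path between X and K:
  1. X ← C → K — C:fork[open] ⇒ active
Because an active path exists, X and K are not d-separated.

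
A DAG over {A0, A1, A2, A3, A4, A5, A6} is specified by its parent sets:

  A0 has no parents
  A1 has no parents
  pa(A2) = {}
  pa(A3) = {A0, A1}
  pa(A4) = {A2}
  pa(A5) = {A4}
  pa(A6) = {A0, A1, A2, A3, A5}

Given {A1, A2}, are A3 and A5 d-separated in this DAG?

There are 6 undirected paths between A3 and A5; checking each against the conditioning set {A1, A2}:
Path 1: A3 ← A1 → A6 ← A2 → A4 → A5
  A1 is a fork here and A1 is conditioned on, so the path is blocked at A1.
Path 2: A3 ← A1 → A6 ← A5
  A1 is a fork here and A1 is conditioned on, so the path is blocked at A1.
Path 3: A3 → A6 ← A2 → A4 → A5
  A6 is a collider here and neither A6 nor any of its descendants is conditioned on, so the collider stays closed — the path is blocked at A6.
Path 4: A3 → A6 ← A5
  A6 is a collider here and neither A6 nor any of its descendants is conditioned on, so the collider stays closed — the path is blocked at A6.
Path 5: A3 ← A0 → A6 ← A2 → A4 → A5
  A6 is a collider here and neither A6 nor any of its descendants is conditioned on, so the collider stays closed — the path is blocked at A6.
Path 6: A3 ← A0 → A6 ← A5
  A6 is a collider here and neither A6 nor any of its descendants is conditioned on, so the collider stays closed — the path is blocked at A6.
Since every path is blocked, d-separation holds.

Yes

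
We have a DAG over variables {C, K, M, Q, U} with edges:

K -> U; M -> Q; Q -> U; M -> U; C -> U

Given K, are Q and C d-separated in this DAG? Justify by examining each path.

Yes

We examine all 2 paths between Q and C:
  1. Q → U ← C — U:collider[blocks] ⇒ blocked
  2. Q ← M → U ← C — M:fork[open]; U:collider[blocks] ⇒ blocked
All paths are blocked; Q ⊥ C | {K} holds.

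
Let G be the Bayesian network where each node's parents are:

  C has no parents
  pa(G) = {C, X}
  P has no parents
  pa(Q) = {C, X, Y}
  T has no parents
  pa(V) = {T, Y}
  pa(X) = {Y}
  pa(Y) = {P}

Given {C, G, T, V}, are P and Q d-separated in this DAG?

3 paths connect P and Q; each must be blocked for d-separation to hold:
Path 1: P → Y → Q
  Y is a chain and Y is not conditioned on — no node blocks this path, so it is active.
Path 2: P → Y → X → G ← C → Q
  C is a fork here and C is conditioned on, so the path is blocked at C.
Path 3: P → Y → X → Q
  Y is a chain and Y is not conditioned on; X is a chain and X is not conditioned on — no node blocks this path, so it is active.
Since the path P → Y → Q is active, P and Q are not d-separated given {C, G, T, V}.

No — P and Q are not d-separated given {C, G, T, V}.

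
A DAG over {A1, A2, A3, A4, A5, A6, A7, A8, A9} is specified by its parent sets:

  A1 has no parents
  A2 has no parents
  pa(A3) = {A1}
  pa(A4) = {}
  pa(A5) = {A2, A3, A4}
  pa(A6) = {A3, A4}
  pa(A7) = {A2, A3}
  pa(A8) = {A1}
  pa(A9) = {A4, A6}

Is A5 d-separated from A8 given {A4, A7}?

No

We examine all 4 paths between A5 and A8:
Path 1: A5 ← A3 ← A1 → A8
  A3 is a chain and A3 is not conditioned on; A1 is a fork and A1 is not conditioned on — no node blocks this path, so it is active.
Path 2: A5 ← A4 → A6 ← A3 ← A1 → A8
  A4 is a fork here and A4 is conditioned on, so the path is blocked at A4.
Path 3: A5 ← A4 → A9 ← A6 ← A3 ← A1 → A8
  A4 is a fork here and A4 is conditioned on, so the path is blocked at A4.
Path 4: A5 ← A2 → A7 ← A3 ← A1 → A8
  A2 is a fork and A2 is not conditioned on; A7 is a collider and A7 is conditioned on, which opens it; A3 is a chain and A3 is not conditioned on; A1 is a fork and A1 is not conditioned on — no node blocks this path, so it is active.
Since the path A5 ← A3 ← A1 → A8 is active, A5 and A8 are not d-separated given {A4, A7}.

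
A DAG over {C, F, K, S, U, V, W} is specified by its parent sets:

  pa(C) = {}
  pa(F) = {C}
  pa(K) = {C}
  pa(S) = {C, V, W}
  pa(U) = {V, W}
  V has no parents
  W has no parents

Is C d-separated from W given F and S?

No — C and W are not d-separated given {F, S}.

There are 2 undirected paths between C and W; checking each against the conditioning set {F, S}:
Path 1: C → S ← W
  S is a collider and S is conditioned on, which opens it — no node blocks this path, so it is active.
Path 2: C → S ← V → U ← W
  U is a collider here and neither U nor any of its descendants is conditioned on, so the collider stays closed — the path is blocked at U.
Because an active path exists, C and W are not d-separated.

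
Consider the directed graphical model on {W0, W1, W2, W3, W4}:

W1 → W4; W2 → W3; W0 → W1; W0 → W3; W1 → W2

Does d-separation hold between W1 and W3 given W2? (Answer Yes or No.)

We examine all 2 paths between W1 and W3:
Path 1: W1 ← W0 → W3
  W0 is a fork and W0 is not conditioned on — no node blocks this path, so it is active.
Path 2: W1 → W2 → W3
  W2 is a chain here and W2 is conditioned on, so the path is blocked at W2.
Since the path W1 ← W0 → W3 is active, W1 and W3 are not d-separated given {W2}.

No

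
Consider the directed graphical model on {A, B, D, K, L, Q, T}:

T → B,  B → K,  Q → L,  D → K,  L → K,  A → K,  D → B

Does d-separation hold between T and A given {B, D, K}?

There are 2 undirected paths between T and A; checking each against the conditioning set {B, D, K}:
  1. T → B ← D → K ← A — B:collider[open]; D:fork[blocks]; K:collider[open] ⇒ blocked
  2. T → B → K ← A — B:chain[blocks]; K:collider[open] ⇒ blocked
Since every path is blocked, d-separation holds.

Yes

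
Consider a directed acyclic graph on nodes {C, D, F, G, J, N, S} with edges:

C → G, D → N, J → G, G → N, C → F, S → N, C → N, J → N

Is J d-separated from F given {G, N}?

No

We examine all 4 paths between J and F:
  1. J → G ← C → F — G:collider[open]; C:fork[open] ⇒ active
  2. J → G → N ← C → F — G:chain[blocks]; N:collider[open]; C:fork[open] ⇒ blocked
  3. J → N ← C → F — N:collider[open]; C:fork[open] ⇒ active
  4. J → N ← G ← C → F — N:collider[open]; G:chain[blocks]; C:fork[open] ⇒ blocked
Since the path J → G ← C → F is active, J and F are not d-separated given {G, N}.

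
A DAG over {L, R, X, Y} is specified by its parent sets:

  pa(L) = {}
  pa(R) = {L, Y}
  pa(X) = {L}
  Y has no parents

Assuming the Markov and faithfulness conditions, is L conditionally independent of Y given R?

The only undirected path from L to Y is:
Path 1: L → R ← Y
  R is a collider and R is conditioned on, which opens it — no node blocks this path, so it is active.
Since the path L → R ← Y is active, L and Y are not d-separated given {R}.

No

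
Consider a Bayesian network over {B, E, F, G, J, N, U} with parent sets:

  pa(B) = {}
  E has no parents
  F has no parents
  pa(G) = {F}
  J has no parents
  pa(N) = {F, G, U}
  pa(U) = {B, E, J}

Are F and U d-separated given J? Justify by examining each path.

2 paths connect F and U; each must be blocked for d-separation to hold:
Path 1: F → G → N ← U
  N is a collider here and neither N nor any of its descendants is conditioned on, so the collider stays closed — the path is blocked at N.
Path 2: F → N ← U
  N is a collider here and neither N nor any of its descendants is conditioned on, so the collider stays closed — the path is blocked at N.
Since every path is blocked, d-separation holds.

Yes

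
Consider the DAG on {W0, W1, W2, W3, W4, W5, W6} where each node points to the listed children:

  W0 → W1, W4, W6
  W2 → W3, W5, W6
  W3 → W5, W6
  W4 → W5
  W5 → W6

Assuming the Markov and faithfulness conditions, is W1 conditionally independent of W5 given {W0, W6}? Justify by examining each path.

Enumerating the 6 paths from W1 to W5 and testing each for blocking by {W0, W6}:
  1. W1 ← W0 → W6 ← W2 → W3 → W5 — W0:fork[blocks]; W6:collider[open]; W2:fork[open]; W3:chain[open] ⇒ blocked
  2. W1 ← W0 → W6 ← W2 → W5 — W0:fork[blocks]; W6:collider[open]; W2:fork[open] ⇒ blocked
  3. W1 ← W0 → W6 ← W3 ← W2 → W5 — W0:fork[blocks]; W6:collider[open]; W3:chain[open]; W2:fork[open] ⇒ blocked
  4. W1 ← W0 → W6 ← W3 → W5 — W0:fork[blocks]; W6:collider[open]; W3:fork[open] ⇒ blocked
  5. W1 ← W0 → W6 ← W5 — W0:fork[blocks]; W6:collider[open] ⇒ blocked
  6. W1 ← W0 → W4 → W5 — W0:fork[blocks]; W4:chain[open] ⇒ blocked
Since every path is blocked, d-separation holds.

Yes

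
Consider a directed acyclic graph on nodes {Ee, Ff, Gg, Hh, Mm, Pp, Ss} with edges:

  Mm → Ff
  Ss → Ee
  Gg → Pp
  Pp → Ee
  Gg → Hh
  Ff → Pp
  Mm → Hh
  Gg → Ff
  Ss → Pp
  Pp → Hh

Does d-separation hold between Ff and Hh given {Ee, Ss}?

No

5 paths connect Ff and Hh; each must be blocked for d-separation to hold:
  1. Ff → Pp ← Gg → Hh — Pp:collider[open]; Gg:fork[open] ⇒ active
  2. Ff → Pp → Hh — Pp:chain[open] ⇒ active
  3. Ff ← Gg → Pp → Hh — Gg:fork[open]; Pp:chain[open] ⇒ active
  4. Ff ← Gg → Hh — Gg:fork[open] ⇒ active
  5. Ff ← Mm → Hh — Mm:fork[open] ⇒ active
Since the path Ff → Pp ← Gg → Hh is active, Ff and Hh are not d-separated given {Ee, Ss}.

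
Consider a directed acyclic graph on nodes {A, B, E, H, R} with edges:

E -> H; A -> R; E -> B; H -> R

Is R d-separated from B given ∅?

No

The only undirected path from R to B is:
Path 1: R ← H ← E → B
  H is a chain and H is not conditioned on; E is a fork and E is not conditioned on — no node blocks this path, so it is active.
Because an active path exists, R and B are not d-separated.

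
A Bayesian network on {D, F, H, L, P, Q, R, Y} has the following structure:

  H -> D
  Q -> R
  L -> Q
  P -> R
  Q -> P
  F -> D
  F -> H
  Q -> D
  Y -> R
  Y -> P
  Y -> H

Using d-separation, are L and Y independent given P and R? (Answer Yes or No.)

Enumerating the 6 paths from L to Y and testing each for blocking by {P, R}:
  1. L → Q → P ← Y — Q:chain[open]; P:collider[open] ⇒ active
  2. L → Q → P → R ← Y — Q:chain[open]; P:chain[blocks]; R:collider[open] ⇒ blocked
  3. L → Q → R ← Y — Q:chain[open]; R:collider[open] ⇒ active
  4. L → Q → R ← P ← Y — Q:chain[open]; R:collider[open]; P:chain[blocks] ⇒ blocked
  5. L → Q → D ← F → H ← Y — Q:chain[open]; D:collider[blocks]; F:fork[open]; H:collider[blocks] ⇒ blocked
  6. L → Q → D ← H ← Y — Q:chain[open]; D:collider[blocks]; H:chain[open] ⇒ blocked
Since the path L → Q → P ← Y is active, L and Y are not d-separated given {P, R}.

No — L and Y are not d-separated given {P, R}.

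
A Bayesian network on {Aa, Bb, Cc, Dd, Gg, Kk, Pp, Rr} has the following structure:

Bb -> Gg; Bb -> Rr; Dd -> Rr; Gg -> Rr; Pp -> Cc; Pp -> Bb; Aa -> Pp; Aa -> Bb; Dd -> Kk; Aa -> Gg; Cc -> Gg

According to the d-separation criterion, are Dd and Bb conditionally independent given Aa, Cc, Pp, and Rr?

No — Dd and Bb are not d-separated given {Aa, Cc, Pp, Rr}.

6 paths connect Dd and Bb; each must be blocked for d-separation to hold:
  1. Dd → Rr ← Bb — Rr:collider[open] ⇒ active
  2. Dd → Rr ← Gg ← Cc ← Pp ← Aa → Bb — Rr:collider[open]; Gg:chain[open]; Cc:chain[blocks]; Pp:chain[blocks]; Aa:fork[blocks] ⇒ blocked
  3. Dd → Rr ← Gg ← Cc ← Pp → Bb — Rr:collider[open]; Gg:chain[open]; Cc:chain[blocks]; Pp:fork[blocks] ⇒ blocked
  4. Dd → Rr ← Gg ← Aa → Bb — Rr:collider[open]; Gg:chain[open]; Aa:fork[blocks] ⇒ blocked
  5. Dd → Rr ← Gg ← Aa → Pp → Bb — Rr:collider[open]; Gg:chain[open]; Aa:fork[blocks]; Pp:chain[blocks] ⇒ blocked
  6. Dd → Rr ← Gg ← Bb — Rr:collider[open]; Gg:chain[open] ⇒ active
At least one path is unblocked, so d-separation fails.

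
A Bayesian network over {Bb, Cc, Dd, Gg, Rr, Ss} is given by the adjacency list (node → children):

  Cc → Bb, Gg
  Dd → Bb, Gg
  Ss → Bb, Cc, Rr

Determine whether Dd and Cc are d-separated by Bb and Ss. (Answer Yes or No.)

There are 3 undirected paths between Dd and Cc; checking each against the conditioning set {Bb, Ss}:
Path 1: Dd → Gg ← Cc
  Gg is a collider here and neither Gg nor any of its descendants is conditioned on, so the collider stays closed — the path is blocked at Gg.
Path 2: Dd → Bb ← Cc
  Bb is a collider and Bb is conditioned on, which opens it — no node blocks this path, so it is active.
Path 3: Dd → Bb ← Ss → Cc
  Ss is a fork here and Ss is conditioned on, so the path is blocked at Ss.
Because an active path exists, Dd and Cc are not d-separated.

No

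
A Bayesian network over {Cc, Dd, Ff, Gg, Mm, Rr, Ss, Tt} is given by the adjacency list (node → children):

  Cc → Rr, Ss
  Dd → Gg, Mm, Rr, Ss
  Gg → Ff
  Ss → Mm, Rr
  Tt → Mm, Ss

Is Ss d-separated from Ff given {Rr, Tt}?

There are 5 undirected paths between Ss and Ff; checking each against the conditioning set {Rr, Tt}:
Path 1: Ss ← Dd → Gg → Ff
  Dd is a fork and Dd is not conditioned on; Gg is a chain and Gg is not conditioned on — no node blocks this path, so it is active.
Path 2: Ss ← Cc → Rr ← Dd → Gg → Ff
  Cc is a fork and Cc is not conditioned on; Rr is a collider and Rr is conditioned on, which opens it; Dd is a fork and Dd is not conditioned on; Gg is a chain and Gg is not conditioned on — no node blocks this path, so it is active.
Path 3: Ss → Rr ← Dd → Gg → Ff
  Rr is a collider and Rr is conditioned on, which opens it; Dd is a fork and Dd is not conditioned on; Gg is a chain and Gg is not conditioned on — no node blocks this path, so it is active.
Path 4: Ss ← Tt → Mm ← Dd → Gg → Ff
  Tt is a fork here and Tt is conditioned on, so the path is blocked at Tt.
Path 5: Ss → Mm ← Dd → Gg → Ff
  Mm is a collider here and neither Mm nor any of its descendants is conditioned on, so the collider stays closed — the path is blocked at Mm.
At least one path is unblocked, so d-separation fails.

No — Ss and Ff are not d-separated given {Rr, Tt}.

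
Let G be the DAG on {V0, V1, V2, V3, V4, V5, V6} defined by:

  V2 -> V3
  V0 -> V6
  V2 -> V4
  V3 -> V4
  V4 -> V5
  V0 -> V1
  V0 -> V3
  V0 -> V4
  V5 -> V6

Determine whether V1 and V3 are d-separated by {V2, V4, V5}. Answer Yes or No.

No — V1 and V3 are not d-separated given {V2, V4, V5}.

There are 5 undirected paths between V1 and V3; checking each against the conditioning set {V2, V4, V5}:
Path 1: V1 ← V0 → V6 ← V5 ← V4 ← V2 → V3
  V6 is a collider here and neither V6 nor any of its descendants is conditioned on, so the collider stays closed — the path is blocked at V6.
Path 2: V1 ← V0 → V6 ← V5 ← V4 ← V3
  V6 is a collider here and neither V6 nor any of its descendants is conditioned on, so the collider stays closed — the path is blocked at V6.
Path 3: V1 ← V0 → V4 ← V2 → V3
  V2 is a fork here and V2 is conditioned on, so the path is blocked at V2.
Path 4: V1 ← V0 → V4 ← V3
  V0 is a fork and V0 is not conditioned on; V4 is a collider and V4 is conditioned on, which opens it — no node blocks this path, so it is active.
Path 5: V1 ← V0 → V3
  V0 is a fork and V0 is not conditioned on — no node blocks this path, so it is active.
Because an active path exists, V1 and V3 are not d-separated.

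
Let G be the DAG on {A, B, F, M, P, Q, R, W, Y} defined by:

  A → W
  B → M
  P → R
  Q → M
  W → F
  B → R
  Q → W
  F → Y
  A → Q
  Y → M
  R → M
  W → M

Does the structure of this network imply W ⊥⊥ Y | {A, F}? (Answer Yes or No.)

We examine all 4 paths between W and Y:
Path 1: W ← Q → M ← Y
  M is a collider here and neither M nor any of its descendants is conditioned on, so the collider stays closed — the path is blocked at M.
Path 2: W → F → Y
  F is a chain here and F is conditioned on, so the path is blocked at F.
Path 3: W ← A → Q → M ← Y
  A is a fork here and A is conditioned on, so the path is blocked at A.
Path 4: W → M ← Y
  M is a collider here and neither M nor any of its descendants is conditioned on, so the collider stays closed — the path is blocked at M.
Every path is blocked, so W and Y are d-separated given {A, F}.

Yes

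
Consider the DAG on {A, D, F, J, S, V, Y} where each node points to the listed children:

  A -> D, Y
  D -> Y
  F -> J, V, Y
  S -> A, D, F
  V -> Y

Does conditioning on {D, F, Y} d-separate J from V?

6 paths connect J and V; each must be blocked for d-separation to hold:
Path 1: J ← F → V
  F is a fork here and F is conditioned on, so the path is blocked at F.
Path 2: J ← F → Y ← V
  F is a fork here and F is conditioned on, so the path is blocked at F.
Path 3: J ← F ← S → D → Y ← V
  F is a chain here and F is conditioned on, so the path is blocked at F.
Path 4: J ← F ← S → D ← A → Y ← V
  F is a chain here and F is conditioned on, so the path is blocked at F.
Path 5: J ← F ← S → A → Y ← V
  F is a chain here and F is conditioned on, so the path is blocked at F.
Path 6: J ← F ← S → A → D → Y ← V
  F is a chain here and F is conditioned on, so the path is blocked at F.
All paths are blocked; J ⊥ V | {D, F, Y} holds.

Yes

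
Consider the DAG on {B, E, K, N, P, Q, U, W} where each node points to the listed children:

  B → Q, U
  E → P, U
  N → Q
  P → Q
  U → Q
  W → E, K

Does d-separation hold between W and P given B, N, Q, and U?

No

Enumerating the 3 paths from W to P and testing each for blocking by {B, N, Q, U}:
Path 1: W → E → U ← B → Q ← P
  B is a fork here and B is conditioned on, so the path is blocked at B.
Path 2: W → E → U → Q ← P
  U is a chain here and U is conditioned on, so the path is blocked at U.
Path 3: W → E → P
  E is a chain and E is not conditioned on — no node blocks this path, so it is active.
Since the path W → E → P is active, W and P are not d-separated given {B, N, Q, U}.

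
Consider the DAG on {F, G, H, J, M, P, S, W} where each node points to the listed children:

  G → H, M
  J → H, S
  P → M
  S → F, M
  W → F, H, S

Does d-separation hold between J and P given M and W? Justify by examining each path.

6 paths connect J and P; each must be blocked for d-separation to hold:
Path 1: J → H ← G → M ← P
  H is a collider here and neither H nor any of its descendants is conditioned on, so the collider stays closed — the path is blocked at H.
Path 2: J → H ← W → S → M ← P
  H is a collider here and neither H nor any of its descendants is conditioned on, so the collider stays closed — the path is blocked at H.
Path 3: J → H ← W → F ← S → M ← P
  H is a collider here and neither H nor any of its descendants is conditioned on, so the collider stays closed — the path is blocked at H.
Path 4: J → S ← W → H ← G → M ← P
  W is a fork here and W is conditioned on, so the path is blocked at W.
Path 5: J → S → F ← W → H ← G → M ← P
  F is a collider here and neither F nor any of its descendants is conditioned on, so the collider stays closed — the path is blocked at F.
Path 6: J → S → M ← P
  S is a chain and S is not conditioned on; M is a collider and M is conditioned on, which opens it — no node blocks this path, so it is active.
Since the path J → S → M ← P is active, J and P are not d-separated given {M, W}.

No — J and P are not d-separated given {M, W}.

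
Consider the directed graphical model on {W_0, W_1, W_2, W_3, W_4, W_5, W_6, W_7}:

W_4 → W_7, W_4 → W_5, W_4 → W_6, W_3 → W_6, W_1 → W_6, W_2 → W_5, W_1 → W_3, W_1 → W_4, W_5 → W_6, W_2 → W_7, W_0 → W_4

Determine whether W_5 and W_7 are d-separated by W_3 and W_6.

No

5 paths connect W_5 and W_7; each must be blocked for d-separation to hold:
  1. W_5 → W_6 ← W_3 ← W_1 → W_4 → W_7 — W_6:collider[open]; W_3:chain[blocks]; W_1:fork[open]; W_4:chain[open] ⇒ blocked
  2. W_5 → W_6 ← W_1 → W_4 → W_7 — W_6:collider[open]; W_1:fork[open]; W_4:chain[open] ⇒ active
  3. W_5 → W_6 ← W_4 → W_7 — W_6:collider[open]; W_4:fork[open] ⇒ active
  4. W_5 ← W_2 → W_7 — W_2:fork[open] ⇒ active
  5. W_5 ← W_4 → W_7 — W_4:fork[open] ⇒ active
At least one path is unblocked, so d-separation fails.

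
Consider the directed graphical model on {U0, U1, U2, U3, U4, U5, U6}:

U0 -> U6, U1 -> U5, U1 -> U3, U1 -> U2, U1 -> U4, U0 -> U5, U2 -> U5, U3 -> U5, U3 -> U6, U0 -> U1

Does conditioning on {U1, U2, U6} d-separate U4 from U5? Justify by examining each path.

Yes

There are 6 undirected paths between U4 and U5; checking each against the conditioning set {U1, U2, U6}:
  1. U4 ← U1 → U5 — U1:fork[blocks] ⇒ blocked
  2. U4 ← U1 → U2 → U5 — U1:fork[blocks]; U2:chain[blocks] ⇒ blocked
  3. U4 ← U1 → U3 → U5 — U1:fork[blocks]; U3:chain[open] ⇒ blocked
  4. U4 ← U1 → U3 → U6 ← U0 → U5 — U1:fork[blocks]; U3:chain[open]; U6:collider[open]; U0:fork[open] ⇒ blocked
  5. U4 ← U1 ← U0 → U5 — U1:chain[blocks]; U0:fork[open] ⇒ blocked
  6. U4 ← U1 ← U0 → U6 ← U3 → U5 — U1:chain[blocks]; U0:fork[open]; U6:collider[open]; U3:fork[open] ⇒ blocked
Since every path is blocked, d-separation holds.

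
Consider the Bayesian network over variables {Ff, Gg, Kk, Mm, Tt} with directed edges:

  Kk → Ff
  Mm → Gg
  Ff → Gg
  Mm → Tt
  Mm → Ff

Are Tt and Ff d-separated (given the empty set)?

Enumerating the 2 paths from Tt to Ff and testing each for blocking by ∅:
Path 1: Tt ← Mm → Gg ← Ff
  Gg is a collider here and neither Gg nor any of its descendants is conditioned on, so the collider stays closed — the path is blocked at Gg.
Path 2: Tt ← Mm → Ff
  Mm is a fork and Mm is not conditioned on — no node blocks this path, so it is active.
Since the path Tt ← Mm → Ff is active, Tt and Ff are not d-separated given ∅.

No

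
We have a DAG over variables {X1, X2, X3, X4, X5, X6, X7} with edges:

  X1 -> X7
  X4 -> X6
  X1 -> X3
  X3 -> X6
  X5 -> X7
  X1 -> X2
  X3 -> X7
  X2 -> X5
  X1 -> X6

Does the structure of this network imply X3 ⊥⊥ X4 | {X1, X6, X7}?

Enumerating the 4 paths from X3 to X4 and testing each for blocking by {X1, X6, X7}:
  1. X3 ← X1 → X6 ← X4 — X1:fork[blocks]; X6:collider[open] ⇒ blocked
  2. X3 → X7 ← X1 → X6 ← X4 — X7:collider[open]; X1:fork[blocks]; X6:collider[open] ⇒ blocked
  3. X3 → X7 ← X5 ← X2 ← X1 → X6 ← X4 — X7:collider[open]; X5:chain[open]; X2:chain[open]; X1:fork[blocks]; X6:collider[open] ⇒ blocked
  4. X3 → X6 ← X4 — X6:collider[open] ⇒ active
At least one path is unblocked, so d-separation fails.

No — X3 and X4 are not d-separated given {X1, X6, X7}.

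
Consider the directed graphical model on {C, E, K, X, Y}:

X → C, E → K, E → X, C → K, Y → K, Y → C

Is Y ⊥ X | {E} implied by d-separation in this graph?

Yes

4 paths connect Y and X; each must be blocked for d-separation to hold:
Path 1: Y → C → K ← E → X
  K is a collider here and neither K nor any of its descendants is conditioned on, so the collider stays closed — the path is blocked at K.
Path 2: Y → C ← X
  C is a collider here and neither C nor any of its descendants is conditioned on, so the collider stays closed — the path is blocked at C.
Path 3: Y → K ← C ← X
  K is a collider here and neither K nor any of its descendants is conditioned on, so the collider stays closed — the path is blocked at K.
Path 4: Y → K ← E → X
  K is a collider here and neither K nor any of its descendants is conditioned on, so the collider stays closed — the path is blocked at K.
Since every path is blocked, d-separation holds.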